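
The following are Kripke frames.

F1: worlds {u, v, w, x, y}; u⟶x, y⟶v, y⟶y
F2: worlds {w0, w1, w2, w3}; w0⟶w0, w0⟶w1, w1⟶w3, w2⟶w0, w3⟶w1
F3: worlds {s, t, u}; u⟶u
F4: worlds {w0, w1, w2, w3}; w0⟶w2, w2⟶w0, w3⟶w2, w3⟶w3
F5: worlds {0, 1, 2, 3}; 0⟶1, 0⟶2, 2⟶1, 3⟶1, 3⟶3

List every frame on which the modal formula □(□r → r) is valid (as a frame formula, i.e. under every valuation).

F3

The schema corresponds to shift-reflexivity: ∀x ∀y (Rxy → Ryy).
F1: fails — Ryv but not Rvv.
F2: fails — Rw3w1 but not Rw1w1.
F3: ✓.
F4: fails — Rw0w2 but not Rw2w2.
F5: fails — R31 but not R11.
Valid on: F3.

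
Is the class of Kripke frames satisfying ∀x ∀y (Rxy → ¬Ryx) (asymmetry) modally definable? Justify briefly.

No — not modally definable

Modal frame validity is preserved under surjective bounded morphisms.
The 5-cycle (worlds a,b,c,d,e with a→b→c→d→e→a) is asymmetric. Mapping every world to a single reflexive point • is a surjective bounded morphism, and the reflexive point is not asymmetric (R•• but asymmetry requires ¬R••).
So the class is not modally definable.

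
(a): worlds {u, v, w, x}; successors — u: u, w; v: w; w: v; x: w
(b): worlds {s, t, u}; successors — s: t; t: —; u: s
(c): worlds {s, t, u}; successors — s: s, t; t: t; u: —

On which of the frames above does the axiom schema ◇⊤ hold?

This is the axiom for seriality; its first-order frame correspondent is ∀x ∃y Rxy.
(a): ✓.
(b): fails — world t has no successor.
(c): fails — world u has no successor.
Valid on: (a).

(a)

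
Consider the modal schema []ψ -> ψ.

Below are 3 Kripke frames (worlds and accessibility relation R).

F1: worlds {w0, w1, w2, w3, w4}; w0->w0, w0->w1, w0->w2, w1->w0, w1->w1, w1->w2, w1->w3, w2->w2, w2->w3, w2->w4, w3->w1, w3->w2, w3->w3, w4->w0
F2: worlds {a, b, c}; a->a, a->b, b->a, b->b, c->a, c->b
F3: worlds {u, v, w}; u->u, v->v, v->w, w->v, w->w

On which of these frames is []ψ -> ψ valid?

F3

Frame correspondent (Sahlqvist): forall x Rxx — i.e. reflexivity.
F1: fails — world w4 does not see itself.
F2: fails — world c does not see itself.
F3: holds.
Valid on: F3.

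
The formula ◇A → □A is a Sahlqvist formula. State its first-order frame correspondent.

Suppose ◇A→□A is valid. Take Rxy, Rxz and set V(A)={y}. Then ◇A at x, so □A at x, so A at z, i.e. z=y.
Conversely, on a frame with partial functionality the schema holds at every world under every valuation.
Frame condition: ∀x ∀y ∀z (Rxy ∧ Rxz → y = z).

partial functionality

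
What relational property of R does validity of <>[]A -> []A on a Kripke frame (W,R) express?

the Euclidean property: forall x forall y forall z (Rxy & Rxz -> Ryz)

Equivalently (dual form): ◇A → □◇A.
Suppose ◇A→□◇A is valid. Take Rxy, Rxz and set V(A)={y}. Then ◇A at x, so □◇A at x, so ◇A at z, so some w with Rzw has A; w=y, i.e. Rzy. By symmetry of the argument, Ryz.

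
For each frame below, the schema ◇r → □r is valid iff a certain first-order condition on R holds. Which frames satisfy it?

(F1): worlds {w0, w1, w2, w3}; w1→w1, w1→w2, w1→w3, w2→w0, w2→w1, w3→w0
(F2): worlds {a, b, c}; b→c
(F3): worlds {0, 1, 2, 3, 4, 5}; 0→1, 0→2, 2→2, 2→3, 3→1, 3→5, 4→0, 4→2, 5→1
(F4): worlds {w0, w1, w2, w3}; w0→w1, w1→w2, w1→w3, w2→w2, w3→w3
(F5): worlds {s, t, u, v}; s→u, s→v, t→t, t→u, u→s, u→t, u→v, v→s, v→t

The schema corresponds to partial functionality: ∀x ∀y ∀z (Rxy ∧ Rxz → y = z).
(F1): fails — w1 sees both w1 and w2.
(F2): condition met.
(F3): fails — 0 sees both 1 and 2.
(F4): fails — w1 sees both w2 and w3.
(F5): fails — s sees both u and v.

(F2)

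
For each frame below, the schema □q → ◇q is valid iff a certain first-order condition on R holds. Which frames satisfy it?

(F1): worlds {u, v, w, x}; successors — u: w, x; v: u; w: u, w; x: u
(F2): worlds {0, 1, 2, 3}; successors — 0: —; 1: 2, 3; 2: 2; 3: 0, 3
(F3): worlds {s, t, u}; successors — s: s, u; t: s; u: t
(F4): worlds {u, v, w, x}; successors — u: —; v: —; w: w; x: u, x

This is the axiom for seriality; its first-order frame correspondent is ∀x ∃y Rxy.
(F1): satisfies the condition.
(F2): fails — world 0 has no successor.
(F3): satisfies the condition.
(F4): fails — world u has no successor.

(F1), (F3)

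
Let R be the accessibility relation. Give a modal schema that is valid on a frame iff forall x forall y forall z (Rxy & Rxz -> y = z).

◇ψ → □ψ

This is partial functionality; the standard corresponding axiom is CD: ◇ψ → □ψ.
Suppose ◇ψ→□ψ is valid. Take Rxy, Rxz and set V(ψ)={y}. Then ◇ψ at x, so □ψ at x, so ψ at z, i.e. z=y.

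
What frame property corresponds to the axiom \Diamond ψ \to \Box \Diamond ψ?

The Euclidean property

Suppose ◇ψ→□◇ψ is valid. Take Rxy, Rxz and set V(ψ)={y}. Then ◇ψ at x, so □◇ψ at x, so ◇ψ at z, so some w with Rzw has ψ; w=y, i.e. Rzy. By symmetry of the argument, Ryz.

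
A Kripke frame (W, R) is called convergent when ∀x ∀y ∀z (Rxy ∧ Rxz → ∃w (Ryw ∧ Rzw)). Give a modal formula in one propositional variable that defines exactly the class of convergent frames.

A defining formula is ◇□p → □◇p (the .2 axiom).
Suppose ◇□p→□◇p is valid. Take Rxy, Rxz and set V(p)={w : Ryw}. Then □p at y so ◇□p at x, so □◇p at x, so ◇p at z, giving w with Rzw and Ryw.

◇□p → □◇p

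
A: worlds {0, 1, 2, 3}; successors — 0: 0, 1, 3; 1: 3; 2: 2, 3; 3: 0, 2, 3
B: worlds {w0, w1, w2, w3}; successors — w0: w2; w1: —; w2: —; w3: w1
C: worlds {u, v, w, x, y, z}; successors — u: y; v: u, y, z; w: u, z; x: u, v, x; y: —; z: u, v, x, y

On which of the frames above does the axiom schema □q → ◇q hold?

The schema corresponds to seriality: ∀x ∃y Rxy.
A: condition met.
B: fails — world w1 has no successor.
C: fails — world y has no successor.
Valid on: A.

A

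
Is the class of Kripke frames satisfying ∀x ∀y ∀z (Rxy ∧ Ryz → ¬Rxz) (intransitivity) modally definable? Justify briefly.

No

Any modally definable frame class is closed under surjective bounded morphisms.
The 7-cycle (worlds s,t,u,v,w,x,y with s→t→u→v→w→x→y→s) is intransitive. Mapping every world to a single reflexive point • is a surjective bounded morphism; the reflexive point is not intransitive (R••∧R•• but R••).
So no modal formula (or set of formulas) defines exactly the intransitive frames.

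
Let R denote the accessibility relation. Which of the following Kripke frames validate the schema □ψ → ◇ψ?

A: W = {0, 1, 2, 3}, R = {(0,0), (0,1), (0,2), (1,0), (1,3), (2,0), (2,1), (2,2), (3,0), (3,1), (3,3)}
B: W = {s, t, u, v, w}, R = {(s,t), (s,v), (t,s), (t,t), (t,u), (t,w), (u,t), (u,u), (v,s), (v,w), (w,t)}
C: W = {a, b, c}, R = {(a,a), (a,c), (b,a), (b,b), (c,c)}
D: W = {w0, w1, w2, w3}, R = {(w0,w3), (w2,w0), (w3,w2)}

A, B, C

The schema corresponds to seriality: ∀x ∃y Rxy.
A: holds.
B: holds.
C: holds.
D: fails — world w1 has no successor.
Valid on: A, B, C.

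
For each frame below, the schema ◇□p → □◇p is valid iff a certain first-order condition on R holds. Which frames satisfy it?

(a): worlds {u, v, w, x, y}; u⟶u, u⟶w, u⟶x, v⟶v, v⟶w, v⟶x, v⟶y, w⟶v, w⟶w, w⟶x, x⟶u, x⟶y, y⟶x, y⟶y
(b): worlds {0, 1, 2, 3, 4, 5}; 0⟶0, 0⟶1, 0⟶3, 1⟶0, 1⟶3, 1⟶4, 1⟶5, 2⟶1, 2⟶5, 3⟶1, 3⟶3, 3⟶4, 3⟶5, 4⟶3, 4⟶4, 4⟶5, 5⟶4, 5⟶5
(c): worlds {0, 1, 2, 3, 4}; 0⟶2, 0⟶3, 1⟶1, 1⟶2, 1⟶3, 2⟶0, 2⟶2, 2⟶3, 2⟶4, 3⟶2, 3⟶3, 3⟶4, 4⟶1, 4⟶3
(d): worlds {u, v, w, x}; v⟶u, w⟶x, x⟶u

The schema corresponds to convergence: ∀x ∀y ∀z (Rxy ∧ Rxz → ∃w (Ryw ∧ Rzw)).
(a): fails — Ruw and Rux but w and x have no common successor.
(b): fails — R10 and R15 but 0 and 5 have no common successor.
(c): holds.
(d): fails — Rvu and Rvu but u and u have no common successor.

(c)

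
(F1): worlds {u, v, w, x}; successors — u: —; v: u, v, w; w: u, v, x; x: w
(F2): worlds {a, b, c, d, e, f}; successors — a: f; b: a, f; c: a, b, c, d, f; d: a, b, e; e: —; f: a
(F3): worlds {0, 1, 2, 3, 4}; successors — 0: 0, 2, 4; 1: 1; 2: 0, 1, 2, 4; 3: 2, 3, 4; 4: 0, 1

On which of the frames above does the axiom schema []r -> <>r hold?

Frame correspondent (Sahlqvist): forall x exists y Rxy — i.e. seriality.
(F1): fails — world u has no successor.
(F2): fails — world e has no successor.
(F3): condition met.
Valid on: (F3).

(F3)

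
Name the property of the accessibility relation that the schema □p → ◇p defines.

seriality: ∀x ∃y Rxy

Suppose □p→◇p is valid. At any x set V(p)=W. Then □p at x, so ◇p at x, so x has a successor.
Conversely, any frame satisfying ∀x ∃y Rxy validates the schema.
Frame condition: ∀x ∃y Rxy.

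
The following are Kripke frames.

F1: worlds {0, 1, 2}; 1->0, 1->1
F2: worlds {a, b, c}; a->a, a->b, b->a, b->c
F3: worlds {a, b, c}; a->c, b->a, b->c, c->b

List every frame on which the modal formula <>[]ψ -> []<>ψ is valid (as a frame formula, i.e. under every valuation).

none

This is the axiom for convergence; its first-order frame correspondent is forall x forall y forall z (Rxy & Rxz -> exists w (Ryw & Rzw)).
F1: fails — R10 and R10 but 0 and 0 have no common successor.
F2: fails — Rba and Rbc but a and c have no common successor.
F3: fails — Rba and Rbc but a and c have no common successor.
Valid on no frame.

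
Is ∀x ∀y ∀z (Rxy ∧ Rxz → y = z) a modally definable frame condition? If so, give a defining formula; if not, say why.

The condition is partial functionality. A defining modal formula is ◇r → □r.
Suppose ◇r→□r is valid. Take Rxy, Rxz and set V(r)={y}. Then ◇r at x, so □r at x, so r at z, i.e. z=y.

Yes — defined by ◇r → □r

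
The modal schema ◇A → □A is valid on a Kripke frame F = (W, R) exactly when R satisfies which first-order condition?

Suppose ◇A→□A is valid. Take Rxy, Rxz and set V(A)={y}. Then ◇A at x, so □A at x, so A at z, i.e. z=y.

partial functionality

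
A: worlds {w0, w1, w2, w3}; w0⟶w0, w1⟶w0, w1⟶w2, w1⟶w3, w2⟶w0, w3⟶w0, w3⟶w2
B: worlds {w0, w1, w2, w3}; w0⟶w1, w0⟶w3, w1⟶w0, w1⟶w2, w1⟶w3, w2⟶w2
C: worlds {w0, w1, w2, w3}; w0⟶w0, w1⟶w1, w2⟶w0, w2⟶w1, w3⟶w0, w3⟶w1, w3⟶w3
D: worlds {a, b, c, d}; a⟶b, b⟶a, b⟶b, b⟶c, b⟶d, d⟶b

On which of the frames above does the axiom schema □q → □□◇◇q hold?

A, C

The schema corresponds to a generalized confluence (Geach) condition: ∀x ∀z (xR²z → ∃w (xRw ∧ zR²w)).
A: holds.
B: fails — w0R²w2 but no w with w0Rw and w2R²w.
C: holds.
D: fails — aR²c but no w with aRw and cR²w.
Valid on: A, C.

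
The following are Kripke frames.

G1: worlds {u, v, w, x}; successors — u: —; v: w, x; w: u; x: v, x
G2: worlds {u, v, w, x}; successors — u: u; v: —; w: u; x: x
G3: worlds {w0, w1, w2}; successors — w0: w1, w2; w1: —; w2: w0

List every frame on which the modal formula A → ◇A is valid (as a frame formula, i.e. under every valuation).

none

This is the axiom for reflexivity; its first-order frame correspondent is ∀x Rxx.
G1: fails — world u does not see itself.
G2: fails — world v does not see itself.
G3: fails — world w0 does not see itself.
Valid on no frame.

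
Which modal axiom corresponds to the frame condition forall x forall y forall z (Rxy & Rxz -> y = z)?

◇r → □r

A defining formula is ◇r → □r (the CD axiom).
Suppose ◇r→□r is valid. Take Rxy, Rxz and set V(r)={y}. Then ◇r at x, so □r at x, so r at z, i.e. z=y.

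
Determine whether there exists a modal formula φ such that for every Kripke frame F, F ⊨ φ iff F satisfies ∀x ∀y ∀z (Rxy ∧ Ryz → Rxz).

This is a Sahlqvist condition; the 4 axiom □r → □□r defines it.
Suppose □r→□□r is valid. Take Rxy, Ryz and set V(r)={w : Rxw}. Then □r at x, so □□r at x, so □r at y, so r at z, i.e. Rxz.

Yes — defined by □r → □□r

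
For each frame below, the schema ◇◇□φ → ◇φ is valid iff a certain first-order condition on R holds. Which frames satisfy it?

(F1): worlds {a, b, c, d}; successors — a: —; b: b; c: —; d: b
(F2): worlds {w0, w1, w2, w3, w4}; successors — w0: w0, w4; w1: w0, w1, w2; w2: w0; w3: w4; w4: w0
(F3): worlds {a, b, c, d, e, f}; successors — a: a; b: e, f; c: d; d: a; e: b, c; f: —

(F1), (F2)

The schema corresponds to a generalized confluence (Geach) condition: ∀x ∀y (xR²y → ∃w (yRw ∧ xRw)).
(F1): satisfies the condition.
(F2): satisfies the condition.
(F3): fails — bR²c but no w with cRw and bRw.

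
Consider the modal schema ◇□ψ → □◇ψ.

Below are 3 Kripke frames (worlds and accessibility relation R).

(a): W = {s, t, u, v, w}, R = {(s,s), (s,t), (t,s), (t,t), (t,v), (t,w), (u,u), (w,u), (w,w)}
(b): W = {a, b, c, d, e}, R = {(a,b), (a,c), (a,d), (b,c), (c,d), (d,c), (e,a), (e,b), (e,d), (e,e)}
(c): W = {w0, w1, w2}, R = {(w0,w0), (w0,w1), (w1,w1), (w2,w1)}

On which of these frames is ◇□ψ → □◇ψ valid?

(c)

The schema corresponds to convergence: ∀x ∀y ∀z (Rxy ∧ Rxz → ∃w (Ryw ∧ Rzw)).
(a): fails — Rtv and Rtv but v and v have no common successor.
(b): fails — Rab and Rac but b and c have no common successor.
(c): holds.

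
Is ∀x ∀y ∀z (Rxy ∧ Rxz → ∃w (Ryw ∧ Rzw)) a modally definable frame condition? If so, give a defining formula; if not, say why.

This is a Sahlqvist condition; the .2 axiom ◇□q → □◇q defines it.
Suppose ◇□q→□◇q is valid. Take Rxy, Rxz and set V(q)={w : Ryw}. Then □q at y so ◇□q at x, so □◇q at x, so ◇q at z, giving w with Rzw and Ryw.

Definable; ◇□q → □◇q defines it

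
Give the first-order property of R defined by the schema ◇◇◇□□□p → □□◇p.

This is a Sahlqvist (Geach-type) schema ◇^3□^3p → □^2◇^1p.
First-order correspondent: ∀x ∀y ∀z ((xR³y ∧ xR²z) → ∃w (yR³w ∧ zRw)).

∀x ∀y ∀z ((xR³y ∧ xR²z) → ∃w (yR³w ∧ zRw))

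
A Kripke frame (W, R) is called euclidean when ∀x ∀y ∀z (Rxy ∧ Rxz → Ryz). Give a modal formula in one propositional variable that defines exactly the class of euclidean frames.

This is the Euclidean property; the standard corresponding axiom is 5: ◇s → □◇s.

◇s → □◇s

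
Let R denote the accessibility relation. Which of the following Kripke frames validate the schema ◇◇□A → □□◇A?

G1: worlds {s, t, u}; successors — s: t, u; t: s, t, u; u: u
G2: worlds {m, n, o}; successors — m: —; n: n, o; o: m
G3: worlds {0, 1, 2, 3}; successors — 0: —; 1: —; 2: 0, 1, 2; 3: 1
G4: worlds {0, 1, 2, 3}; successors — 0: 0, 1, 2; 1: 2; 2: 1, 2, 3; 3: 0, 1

This is the axiom for a generalized confluence (Geach) condition; its first-order frame correspondent is ∀x ∀y ∀z ((xR²y ∧ xR²z) → ∃w (yRw ∧ zRw)).
G1: satisfies the condition.
G2: fails — nR²m, nR²m but no w with mRw and mRw.
G3: fails — 2R²0, 2R²0 but no w with 0Rw and 0Rw.
G4: fails — 0R²1, 0R²3 but no w with 1Rw and 3Rw.

G1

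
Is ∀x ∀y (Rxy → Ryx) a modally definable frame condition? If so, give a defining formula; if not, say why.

The condition is symmetry. A defining modal formula is r → □◇r.

Yes, by r → □◇r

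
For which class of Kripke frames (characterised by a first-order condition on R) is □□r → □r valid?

This is the C4 axiom.
It corresponds to density: ∀x ∀y (Rxy → ∃z (Rxz ∧ Rzy)).

density: ∀x ∀y (Rxy → ∃z (Rxz ∧ Rzy))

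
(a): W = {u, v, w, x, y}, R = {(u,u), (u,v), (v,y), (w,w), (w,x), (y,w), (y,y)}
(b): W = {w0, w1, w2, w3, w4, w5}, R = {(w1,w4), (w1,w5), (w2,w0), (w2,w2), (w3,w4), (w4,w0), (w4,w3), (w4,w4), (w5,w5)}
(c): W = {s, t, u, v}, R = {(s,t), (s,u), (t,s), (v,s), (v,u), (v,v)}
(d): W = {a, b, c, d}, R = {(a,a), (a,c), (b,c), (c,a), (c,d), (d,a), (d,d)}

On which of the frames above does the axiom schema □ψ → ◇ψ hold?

The schema corresponds to seriality: ∀x ∃y Rxy.
(a): fails — world x has no successor.
(b): fails — world w0 has no successor.
(c): fails — world u has no successor.
(d): satisfies the condition.

(d)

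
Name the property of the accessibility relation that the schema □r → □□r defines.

transitivity

Suppose □r→□□r is valid. Take Rxy, Ryz and set V(r)={w : Rxw}. Then □r at x, so □□r at x, so □r at y, so r at z, i.e. Rxz.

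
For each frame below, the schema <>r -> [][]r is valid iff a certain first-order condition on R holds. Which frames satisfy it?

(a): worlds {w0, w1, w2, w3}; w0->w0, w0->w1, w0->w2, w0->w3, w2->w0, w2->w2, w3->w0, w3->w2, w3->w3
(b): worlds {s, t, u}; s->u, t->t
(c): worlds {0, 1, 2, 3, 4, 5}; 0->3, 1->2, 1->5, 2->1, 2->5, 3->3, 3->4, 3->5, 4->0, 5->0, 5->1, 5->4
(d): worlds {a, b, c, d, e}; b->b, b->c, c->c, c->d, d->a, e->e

The schema corresponds to a generalized confluence (Geach) condition: forall x forall y forall z ((xRy & x R^2 z) -> exists w (y = w & z = w)).
(a): fails — w0Rw0, w0R²w1 but w0 ≠ w1.
(b): ✓.
(c): fails — 0R3, 0R²4 but 3 ≠ 4.
(d): fails — bRb, bR²c but b ≠ c.

(b)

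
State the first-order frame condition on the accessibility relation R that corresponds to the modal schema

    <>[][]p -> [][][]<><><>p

This is a Sahlqvist (Geach-type) schema ◇^1□^2p → □^3◇^3p.
Minimal-valuation argument: fix x; take any y with xR^1y and any z with xR^3z. Set V(p) to the set of worlds R-reachable from y in exactly 2 steps. Then □^2p holds at y, so the antecedent holds at x; validity forces ◇^3p at z, giving a w with zR^3w and yR^2w.
First-order correspondent: forall x forall y forall z ((xRy & x R^3 z) -> exists w (y R^2 w & z R^3 w)).

forall x forall y forall z ((xRy & x R^3 z) -> exists w (y R^2 w & z R^3 w))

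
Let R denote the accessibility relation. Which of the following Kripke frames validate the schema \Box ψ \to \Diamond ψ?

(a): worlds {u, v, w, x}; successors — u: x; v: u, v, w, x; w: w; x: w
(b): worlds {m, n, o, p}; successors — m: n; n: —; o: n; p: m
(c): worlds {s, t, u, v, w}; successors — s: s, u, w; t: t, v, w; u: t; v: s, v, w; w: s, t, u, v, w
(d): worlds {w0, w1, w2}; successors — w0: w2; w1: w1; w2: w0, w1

(a), (c), (d)

The schema corresponds to seriality: \forall x \exists y Rxy.
(a): satisfies the condition.
(b): fails — world n has no successor.
(c): satisfies the condition.
(d): satisfies the condition.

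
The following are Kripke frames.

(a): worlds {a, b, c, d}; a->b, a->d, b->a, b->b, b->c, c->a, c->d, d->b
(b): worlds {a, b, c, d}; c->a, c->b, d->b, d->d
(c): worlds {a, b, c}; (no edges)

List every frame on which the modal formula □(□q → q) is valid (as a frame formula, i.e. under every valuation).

Frame correspondent (Sahlqvist): ∀x ∀y (Rxy → Ryy) — i.e. shift-reflexivity.
(a): fails — Rbc but not Rcc.
(b): fails — Rdb but not Rbb.
(c): satisfies the condition.
Valid on: (c).

(c)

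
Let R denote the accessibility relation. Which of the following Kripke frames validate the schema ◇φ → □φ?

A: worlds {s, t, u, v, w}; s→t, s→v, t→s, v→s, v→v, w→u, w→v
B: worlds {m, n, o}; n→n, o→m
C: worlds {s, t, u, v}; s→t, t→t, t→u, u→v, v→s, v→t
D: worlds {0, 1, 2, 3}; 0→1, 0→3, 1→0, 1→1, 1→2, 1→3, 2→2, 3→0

The schema corresponds to partial functionality: ∀x ∀y ∀z (Rxy ∧ Rxz → y = z).
A: fails — s sees both t and v.
B: holds.
C: fails — t sees both t and u.
D: fails — 0 sees both 1 and 3.
Valid on: B.

B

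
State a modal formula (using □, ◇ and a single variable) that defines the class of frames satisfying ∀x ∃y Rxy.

□p → ◇p

The condition is seriality. The D schema □p → ◇p defines it.
Suppose □p→◇p is valid. At any x set V(p)=W. Then □p at x, so ◇p at x, so x has a successor.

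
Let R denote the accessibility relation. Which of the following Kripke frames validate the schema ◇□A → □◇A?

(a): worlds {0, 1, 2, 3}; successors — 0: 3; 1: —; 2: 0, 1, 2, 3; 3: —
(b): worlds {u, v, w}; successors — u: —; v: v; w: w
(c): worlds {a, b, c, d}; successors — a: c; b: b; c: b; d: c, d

(b)

The schema corresponds to convergence: ∀x ∀y ∀z (Rxy ∧ Rxz → ∃w (Ryw ∧ Rzw)).
(a): fails — R03 and R03 but 3 and 3 have no common successor.
(b): satisfies the condition.
(c): fails — Rdc and Rdd but c and d have no common successor.
Valid on: (b).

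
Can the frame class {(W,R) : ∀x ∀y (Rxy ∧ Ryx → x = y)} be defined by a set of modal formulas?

Modal frame validity is preserved under surjective bounded morphisms.
The 4-cycle (worlds s,t,u,v with s→t→u→v→s) is antisymmetric. Sending even-indexed worlds to • and odd-indexed worlds to ∘ is a surjective bounded morphism onto the two-world frame with •↔∘, which is not antisymmetric.
So the class is not modally definable.

No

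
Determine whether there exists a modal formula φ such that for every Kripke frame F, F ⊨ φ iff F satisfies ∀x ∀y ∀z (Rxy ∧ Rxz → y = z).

The condition is partial functionality. A defining modal formula is ◇q → □q.

Yes, by ◇q → □q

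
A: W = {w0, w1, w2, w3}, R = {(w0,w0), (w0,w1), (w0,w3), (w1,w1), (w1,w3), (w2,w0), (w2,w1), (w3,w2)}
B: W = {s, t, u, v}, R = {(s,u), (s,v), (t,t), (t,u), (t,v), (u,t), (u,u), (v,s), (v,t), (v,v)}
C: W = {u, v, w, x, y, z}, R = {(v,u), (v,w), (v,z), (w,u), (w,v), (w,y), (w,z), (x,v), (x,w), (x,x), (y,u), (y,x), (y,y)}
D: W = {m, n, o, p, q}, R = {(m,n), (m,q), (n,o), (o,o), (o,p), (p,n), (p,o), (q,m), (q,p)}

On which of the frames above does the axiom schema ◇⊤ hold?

A, B, D

This is the axiom for seriality; its first-order frame correspondent is ∀x ∃y Rxy.
A: ✓.
B: ✓.
C: fails — world u has no successor.
D: ✓.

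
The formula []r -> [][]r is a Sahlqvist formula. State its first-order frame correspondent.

transitivity

Suppose □r→□□r is valid. Take Rxy, Ryz and set V(r)={w : Rxw}. Then □r at x, so □□r at x, so □r at y, so r at z, i.e. Rxz.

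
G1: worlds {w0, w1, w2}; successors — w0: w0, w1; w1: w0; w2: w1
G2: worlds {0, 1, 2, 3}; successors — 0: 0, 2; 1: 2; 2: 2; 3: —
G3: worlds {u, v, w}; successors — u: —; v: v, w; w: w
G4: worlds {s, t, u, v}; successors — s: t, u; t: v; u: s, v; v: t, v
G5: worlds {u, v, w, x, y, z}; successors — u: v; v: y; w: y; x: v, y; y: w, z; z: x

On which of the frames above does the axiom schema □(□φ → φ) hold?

This is the axiom for shift-reflexivity; its first-order frame correspondent is ∀x ∀y (Rxy → Ryy).
G1: fails — Rw0w1 but not Rw1w1.
G2: holds.
G3: holds.
G4: fails — Rus but not Rss.
G5: fails — Ruv but not Rvv.

G2, G3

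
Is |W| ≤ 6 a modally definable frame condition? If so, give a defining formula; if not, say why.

Any modally definable frame class is closed under disjoint unions.
Any modal formula valid on each of 7 disjoint one-world frames is valid on their disjoint union (validity is preserved under disjoint unions). Each one-world frame has |W|=1≤6, but the union has |W|=7.
So the class is not modally definable.

Not definable by any modal formula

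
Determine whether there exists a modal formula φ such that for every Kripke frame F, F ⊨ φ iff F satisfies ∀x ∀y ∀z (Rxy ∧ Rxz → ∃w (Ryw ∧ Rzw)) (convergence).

Yes — defined by ◇□p → □◇p

This is a Sahlqvist condition; the .2 axiom ◇□p → □◇p defines it.
Suppose ◇□p→□◇p is valid. Take Rxy, Rxz and set V(p)={w : Ryw}. Then □p at y so ◇□p at x, so □◇p at x, so ◇p at z, giving w with Rzw and Ryw.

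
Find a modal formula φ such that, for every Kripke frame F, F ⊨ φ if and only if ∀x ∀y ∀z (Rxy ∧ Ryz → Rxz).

□q → □□q

This is transitivity; the standard corresponding axiom is 4: □q → □□q.
Suppose □q→□□q is valid. Take Rxy, Ryz and set V(q)={w : Rxw}. Then □q at x, so □□q at x, so □q at y, so q at z, i.e. Rxz.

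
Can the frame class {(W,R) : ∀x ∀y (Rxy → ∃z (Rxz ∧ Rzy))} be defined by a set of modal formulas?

Definable; □□p → □p defines it

The condition is density. A defining modal formula is □□p → □p.
Suppose □□p→□p is valid. Take Rxy and set V(p)={w : xR²w}. Then □□p at x, so □p at x, so p at y, i.e. ∃z(Rxz∧Rzy).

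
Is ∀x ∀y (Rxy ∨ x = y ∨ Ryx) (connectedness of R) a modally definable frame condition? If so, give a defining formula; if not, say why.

If a class were modally definable it would be closed under disjoint unions (Goldblatt–Thomason).
Take 4 disjoint single-world reflexive frames: each is trivially connected, but their disjoint union has 4 worlds with no edge between distinct components, so it is not connected.
Hence connectedness of R is not modally definable.

Not definable by any modal formula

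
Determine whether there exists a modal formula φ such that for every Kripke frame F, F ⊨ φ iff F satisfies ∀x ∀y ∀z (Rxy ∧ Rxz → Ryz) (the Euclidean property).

Yes: it is the Euclidean property, defined by the 5 schema ◇q → □◇q.
Suppose ◇q→□◇q is valid. Take Rxy, Rxz and set V(q)={y}. Then ◇q at x, so □◇q at x, so ◇q at z, so some w with Rzw has q; w=y, i.e. Rzy. By symmetry of the argument, Ryz.

Yes, by ◇q → □◇q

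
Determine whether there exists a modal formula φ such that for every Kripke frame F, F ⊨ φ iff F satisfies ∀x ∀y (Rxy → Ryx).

Definable; r → □◇r defines it

This is a Sahlqvist condition; the B axiom r → □◇r defines it.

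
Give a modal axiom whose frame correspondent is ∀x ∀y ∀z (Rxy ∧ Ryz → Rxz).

A defining formula is □p → □□p (the 4 axiom).
Suppose □p→□□p is valid. Take Rxy, Ryz and set V(p)={w : Rxw}. Then □p at x, so □□p at x, so □p at y, so p at z, i.e. Rxz.

□p → □□p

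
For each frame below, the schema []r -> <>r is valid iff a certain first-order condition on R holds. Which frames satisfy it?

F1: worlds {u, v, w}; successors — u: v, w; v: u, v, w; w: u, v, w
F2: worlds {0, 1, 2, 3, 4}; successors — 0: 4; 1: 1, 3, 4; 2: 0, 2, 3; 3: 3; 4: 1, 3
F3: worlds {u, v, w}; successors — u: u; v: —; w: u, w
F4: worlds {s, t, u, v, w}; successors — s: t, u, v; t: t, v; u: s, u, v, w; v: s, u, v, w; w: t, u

The schema corresponds to seriality: forall x exists y Rxy.
F1: condition met.
F2: condition met.
F3: fails — world v has no successor.
F4: condition met.

F1, F2, F4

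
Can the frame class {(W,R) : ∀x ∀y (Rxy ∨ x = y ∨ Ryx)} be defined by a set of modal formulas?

No — not modally definable

Modal frame validity is preserved under disjoint unions.
Take 4 disjoint single-world reflexive frames: each is trivially connected, but their disjoint union has 4 worlds with no edge between distinct components, so it is not connected.
Hence connectedness of R is not modally definable.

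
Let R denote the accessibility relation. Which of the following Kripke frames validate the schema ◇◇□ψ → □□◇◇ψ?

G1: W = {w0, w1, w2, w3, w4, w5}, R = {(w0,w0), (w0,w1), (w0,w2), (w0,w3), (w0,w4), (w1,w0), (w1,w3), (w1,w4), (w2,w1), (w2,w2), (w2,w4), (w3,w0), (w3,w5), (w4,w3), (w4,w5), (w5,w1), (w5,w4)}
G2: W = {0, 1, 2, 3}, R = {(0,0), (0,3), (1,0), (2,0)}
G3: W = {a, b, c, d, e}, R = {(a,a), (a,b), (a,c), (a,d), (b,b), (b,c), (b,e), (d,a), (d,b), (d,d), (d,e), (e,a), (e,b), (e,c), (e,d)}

G1

Frame correspondent (Sahlqvist): ∀x ∀y ∀z ((xR²y ∧ xR²z) → ∃w (yRw ∧ zR²w)) — i.e. a generalized confluence (Geach) condition.
G1: holds.
G2: fails — 0R²0, 0R²3 but no w with 0Rw and 3R²w.
G3: fails — aR²a, aR²c but no w with aRw and cR²w.
Valid on: G1.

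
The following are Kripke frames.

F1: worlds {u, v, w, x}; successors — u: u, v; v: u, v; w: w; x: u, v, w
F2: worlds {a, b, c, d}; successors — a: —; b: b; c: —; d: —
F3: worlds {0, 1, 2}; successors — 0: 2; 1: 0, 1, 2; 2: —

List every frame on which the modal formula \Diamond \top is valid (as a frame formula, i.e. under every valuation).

This is the axiom for seriality; its first-order frame correspondent is \forall x \exists y Rxy.
F1: holds.
F2: fails — world a has no successor.
F3: fails — world 2 has no successor.

F1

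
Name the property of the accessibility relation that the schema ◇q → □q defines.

Suppose ◇q→□q is valid. Take Rxy, Rxz and set V(q)={y}. Then ◇q at x, so □q at x, so q at z, i.e. z=y.
Conversely, on a frame with partial functionality the schema holds at every world under every valuation.
So the correspondent is partial functionality.

Partial functionality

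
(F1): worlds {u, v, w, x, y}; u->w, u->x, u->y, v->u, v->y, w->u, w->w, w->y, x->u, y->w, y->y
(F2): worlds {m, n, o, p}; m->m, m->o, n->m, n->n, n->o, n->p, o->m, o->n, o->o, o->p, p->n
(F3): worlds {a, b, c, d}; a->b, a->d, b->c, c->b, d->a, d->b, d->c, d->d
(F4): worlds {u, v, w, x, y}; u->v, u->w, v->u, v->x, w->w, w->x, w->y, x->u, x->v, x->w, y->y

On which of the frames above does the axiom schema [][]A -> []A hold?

(F2)

This is the axiom for density; its first-order frame correspondent is forall x forall y (Rxy -> exists z (Rxz & Rzy)).
(F1): fails — Rvu but no z with Rvz and Rzu.
(F2): ✓.
(F3): fails — Rbc but no z with Rbz and Rzc.
(F4): fails — Ruv but no z with Ruz and Rzv.
Valid on: (F2).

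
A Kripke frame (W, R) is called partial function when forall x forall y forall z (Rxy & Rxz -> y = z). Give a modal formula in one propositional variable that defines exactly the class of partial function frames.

◇r → □r

The condition is partial functionality. The CD schema ◇r → □r defines it.
Suppose ◇r→□r is valid. Take Rxy, Rxz and set V(r)={y}. Then ◇r at x, so □r at x, so r at z, i.e. z=y.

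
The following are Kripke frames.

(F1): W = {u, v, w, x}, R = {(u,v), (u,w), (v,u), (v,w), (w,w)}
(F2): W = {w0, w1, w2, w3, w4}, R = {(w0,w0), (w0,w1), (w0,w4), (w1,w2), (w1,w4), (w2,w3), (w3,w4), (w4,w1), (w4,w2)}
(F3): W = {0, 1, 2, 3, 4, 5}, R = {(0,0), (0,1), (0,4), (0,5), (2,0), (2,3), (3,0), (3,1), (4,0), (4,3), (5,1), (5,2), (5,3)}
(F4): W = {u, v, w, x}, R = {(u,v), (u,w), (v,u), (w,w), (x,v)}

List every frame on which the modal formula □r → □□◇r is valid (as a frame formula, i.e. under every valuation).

Frame correspondent (Sahlqvist): ∀x ∀z (xR²z → ∃w (xRw ∧ zRw)) — i.e. a generalized confluence (Geach) condition.
(F1): satisfies the condition.
(F2): fails — w0R²w2 but no w with w0Rw and w2Rw.
(F3): fails — 0R²1 but no w with 0Rw and 1Rw.
(F4): fails — vR²w but no t with vRt and wRt.

(F1)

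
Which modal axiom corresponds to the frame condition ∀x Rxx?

□r → r

The condition is reflexivity. The T schema □r → r defines it.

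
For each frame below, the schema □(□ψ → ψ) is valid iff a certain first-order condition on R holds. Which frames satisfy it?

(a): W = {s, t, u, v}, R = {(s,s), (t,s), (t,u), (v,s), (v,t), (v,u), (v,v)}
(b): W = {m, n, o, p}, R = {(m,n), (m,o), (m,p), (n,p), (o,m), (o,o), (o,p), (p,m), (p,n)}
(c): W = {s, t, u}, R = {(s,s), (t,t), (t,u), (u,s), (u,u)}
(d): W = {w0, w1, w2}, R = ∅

(c), (d)

Frame correspondent (Sahlqvist): ∀x ∀y (Rxy → Ryy) — i.e. shift-reflexivity.
(a): fails — Rvt but not Rtt.
(b): fails — Rom but not Rmm.
(c): satisfies the condition.
(d): satisfies the condition.
Valid on: (c), (d).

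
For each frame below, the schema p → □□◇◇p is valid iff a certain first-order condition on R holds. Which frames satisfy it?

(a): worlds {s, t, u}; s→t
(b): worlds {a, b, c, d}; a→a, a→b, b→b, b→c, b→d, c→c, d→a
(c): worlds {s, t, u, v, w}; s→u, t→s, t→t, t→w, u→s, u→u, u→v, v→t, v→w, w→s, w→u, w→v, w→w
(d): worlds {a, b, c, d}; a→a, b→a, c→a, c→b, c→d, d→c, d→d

(a)

Frame correspondent (Sahlqvist): ∀x ∀z (xR²z → ∃w (x = w ∧ zR²w)) — i.e. a generalized confluence (Geach) condition.
(a): satisfies the condition.
(b): fails — aR²c but no w with a=w and cR²w.
(c): fails — tR²s but no w* with t=w* and sR²w*.
(d): fails — bR²a but no w with b=w and aR²w.
Valid on: (a).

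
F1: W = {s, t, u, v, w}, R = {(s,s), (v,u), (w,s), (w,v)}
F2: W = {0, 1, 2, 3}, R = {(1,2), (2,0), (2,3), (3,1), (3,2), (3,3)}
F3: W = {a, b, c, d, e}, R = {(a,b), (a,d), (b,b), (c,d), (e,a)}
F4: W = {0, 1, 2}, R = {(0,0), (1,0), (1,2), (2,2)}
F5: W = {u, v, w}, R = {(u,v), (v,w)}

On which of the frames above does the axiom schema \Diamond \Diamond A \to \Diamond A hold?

F4

Frame correspondent (Sahlqvist): \forall x \forall y \forall z (Rxy \wedge Ryz \to Rxz) — i.e. transitivity.
F1: fails — Rwv and Rvu but not Rwu.
F2: fails — R32 and R20 but not R30.
F3: fails — Rea and Rab but not Reb.
F4: satisfies the condition.
F5: fails — Ruv and Rvw but not Ruw.
Valid on: F4.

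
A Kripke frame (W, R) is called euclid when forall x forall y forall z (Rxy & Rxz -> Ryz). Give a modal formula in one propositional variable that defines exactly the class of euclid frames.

This is the Euclidean property; the standard corresponding axiom is 5: ◇ψ → □◇ψ.

◇ψ → □◇ψ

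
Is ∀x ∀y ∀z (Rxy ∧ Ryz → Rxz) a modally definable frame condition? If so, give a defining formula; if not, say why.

Definable; □p → □□p defines it

Yes: it is transitivity, defined by the 4 schema □p → □□p.
Suppose □p→□□p is valid. Take Rxy, Ryz and set V(p)={w : Rxw}. Then □p at x, so □□p at x, so □p at y, so p at z, i.e. Rxz.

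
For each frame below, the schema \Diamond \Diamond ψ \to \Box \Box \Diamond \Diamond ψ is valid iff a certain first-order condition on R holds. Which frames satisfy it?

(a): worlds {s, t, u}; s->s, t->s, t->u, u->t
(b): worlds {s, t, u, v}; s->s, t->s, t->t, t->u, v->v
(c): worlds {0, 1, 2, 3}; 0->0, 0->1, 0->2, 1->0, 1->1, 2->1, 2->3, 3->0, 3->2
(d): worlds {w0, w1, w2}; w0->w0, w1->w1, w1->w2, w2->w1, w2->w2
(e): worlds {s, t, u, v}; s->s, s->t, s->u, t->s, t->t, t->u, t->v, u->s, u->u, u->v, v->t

The schema corresponds to a generalized confluence (Geach) condition: \forall x \forall y \forall z ((x R^2 y \wedge x R^2 z) \to \exists w (y = w \wedge z R^2 w)).
(a): fails — tR²t, tR²s but no w with t=w and sR²w.
(b): fails — tR²s, tR²u but no w with s=w and uR²w.
(c): fails — 0R²3, 0R²1 but no w with 3=w and 1R²w.
(d): ✓.
(e): ✓.
Valid on: (d), (e).

(d), (e)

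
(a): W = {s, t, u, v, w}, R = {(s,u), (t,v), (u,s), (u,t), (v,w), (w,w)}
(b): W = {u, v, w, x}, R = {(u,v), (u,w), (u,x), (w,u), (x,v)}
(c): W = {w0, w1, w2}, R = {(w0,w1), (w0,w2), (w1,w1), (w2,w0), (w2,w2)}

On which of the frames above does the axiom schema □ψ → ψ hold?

none

This is the axiom for reflexivity; its first-order frame correspondent is ∀x Rxx.
(a): fails — world s does not see itself.
(b): fails — world u does not see itself.
(c): fails — world w0 does not see itself.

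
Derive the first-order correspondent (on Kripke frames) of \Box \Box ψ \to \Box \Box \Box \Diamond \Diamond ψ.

This is a Sahlqvist (Geach-type) schema ◇^0□^2ψ → □^3◇^2ψ.
Minimal-valuation argument: fix x; take any y with xR^0y and any z with xR^3z. Set V(ψ) to the set of worlds R-reachable from y in exactly 2 steps. Then □^2ψ holds at y, so the antecedent holds at x; validity forces ◇^2ψ at z, giving a w with zR^2w and yR^2w.
First-order correspondent: \forall x \forall z (x R^3 z \to \exists w (x R^2 w \wedge z R^2 w)).

\forall x \forall z (x R^3 z \to \exists w (x R^2 w \wedge z R^2 w))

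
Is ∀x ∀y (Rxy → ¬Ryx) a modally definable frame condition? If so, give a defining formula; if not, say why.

Not definable by any modal formula

If a class were modally definable it would be closed under surjective bounded morphisms (Goldblatt–Thomason).
The 5-cycle (worlds a,b,c,d,e with a→b→c→d→e→a) is asymmetric. Mapping every world to a single reflexive point • is a surjective bounded morphism, and the reflexive point is not asymmetric (R•• but asymmetry requires ¬R••).
So no modal formula (or set of formulas) defines exactly the asymmetric frames.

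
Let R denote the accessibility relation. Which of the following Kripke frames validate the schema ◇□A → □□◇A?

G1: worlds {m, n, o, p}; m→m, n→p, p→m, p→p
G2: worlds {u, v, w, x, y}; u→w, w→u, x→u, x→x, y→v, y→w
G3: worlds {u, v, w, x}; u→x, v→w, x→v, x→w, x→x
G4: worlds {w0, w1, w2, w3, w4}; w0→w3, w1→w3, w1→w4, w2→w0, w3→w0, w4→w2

Frame correspondent (Sahlqvist): ∀x ∀y ∀z ((xRy ∧ xR²z) → ∃w (yRw ∧ zRw)) — i.e. a generalized confluence (Geach) condition.
G1: satisfies the condition.
G2: fails — uRw, uR²u but no t with wRt and uRt.
G3: fails — uRx, uR²w but no t with xRt and wRt.
G4: fails — w0Rw3, w0R²w0 but no w with w3Rw and w0Rw.
Valid on: G1.

G1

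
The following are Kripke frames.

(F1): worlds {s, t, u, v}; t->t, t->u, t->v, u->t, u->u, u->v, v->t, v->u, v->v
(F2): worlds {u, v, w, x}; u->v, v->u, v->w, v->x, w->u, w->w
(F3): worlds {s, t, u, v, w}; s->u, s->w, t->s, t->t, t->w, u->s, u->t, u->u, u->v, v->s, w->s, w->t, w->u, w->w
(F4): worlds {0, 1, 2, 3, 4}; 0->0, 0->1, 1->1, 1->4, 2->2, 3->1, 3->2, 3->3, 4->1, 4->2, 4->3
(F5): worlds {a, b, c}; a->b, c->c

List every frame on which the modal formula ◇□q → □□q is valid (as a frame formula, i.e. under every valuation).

(F1), (F5)

The schema corresponds to a generalized confluence (Geach) condition: ∀x ∀y ∀z ((xRy ∧ xR²z) → ∃w (yRw ∧ z = w)).
(F1): condition met.
(F2): fails — vRu, vR²u but no t with uRt and u=t.
(F3): fails — sRu, sR²w but no w* with uRw* and w=w*.
(F4): fails — 0R0, 0R²4 but no w with 0Rw and 4=w.
(F5): condition met.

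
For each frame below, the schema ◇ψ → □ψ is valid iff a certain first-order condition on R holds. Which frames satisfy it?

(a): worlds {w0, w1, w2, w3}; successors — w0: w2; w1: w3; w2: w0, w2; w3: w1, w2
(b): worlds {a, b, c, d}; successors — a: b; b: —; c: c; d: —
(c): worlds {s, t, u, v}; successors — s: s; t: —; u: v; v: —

(b), (c)

The schema corresponds to partial functionality: ∀x ∀y ∀z (Rxy ∧ Rxz → y = z).
(a): fails — w2 sees both w0 and w2.
(b): satisfies the condition.
(c): satisfies the condition.
Valid on: (b), (c).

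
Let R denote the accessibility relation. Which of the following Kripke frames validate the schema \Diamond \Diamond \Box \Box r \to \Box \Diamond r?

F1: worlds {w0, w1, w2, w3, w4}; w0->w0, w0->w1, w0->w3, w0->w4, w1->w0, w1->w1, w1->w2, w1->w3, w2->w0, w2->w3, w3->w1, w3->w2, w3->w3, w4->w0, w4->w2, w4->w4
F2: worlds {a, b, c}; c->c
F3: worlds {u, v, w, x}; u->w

The schema corresponds to a generalized confluence (Geach) condition: \forall x \forall y \forall z ((x R^2 y \wedge xRz) \to \exists w (y R^2 w \wedge zRw)).
F1: condition met.
F2: condition met.
F3: condition met.
Valid on: F1, F2, F3.

F1, F2, F3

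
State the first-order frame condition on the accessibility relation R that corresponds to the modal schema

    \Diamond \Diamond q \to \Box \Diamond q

\forall x \forall y \forall z ((x R^2 y \wedge xRz) \to \exists w (y = w \wedge zRw))

This is a Sahlqvist (Geach-type) schema ◇^2□^0q → □^1◇^1q.
First-order correspondent: \forall x \forall y \forall z ((x R^2 y \wedge xRz) \to \exists w (y = w \wedge zRw)).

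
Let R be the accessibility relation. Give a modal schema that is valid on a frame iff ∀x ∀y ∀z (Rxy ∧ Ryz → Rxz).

This is transitivity; the standard corresponding axiom is 4: □s → □□s.

□s → □□s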